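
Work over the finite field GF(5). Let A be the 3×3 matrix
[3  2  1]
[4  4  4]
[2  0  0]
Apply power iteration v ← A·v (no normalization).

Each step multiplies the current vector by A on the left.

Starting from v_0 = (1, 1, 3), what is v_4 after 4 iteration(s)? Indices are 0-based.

v_4 = (0, 1, 3)

v_0 = (1, 1, 3).
v_1 = A·v_0 = (3, 0, 2).
v_2 = A·v_1 = (1, 0, 1).
v_3 = A·v_2 = (4, 3, 2).
v_4 = A·v_3 = (0, 1, 3).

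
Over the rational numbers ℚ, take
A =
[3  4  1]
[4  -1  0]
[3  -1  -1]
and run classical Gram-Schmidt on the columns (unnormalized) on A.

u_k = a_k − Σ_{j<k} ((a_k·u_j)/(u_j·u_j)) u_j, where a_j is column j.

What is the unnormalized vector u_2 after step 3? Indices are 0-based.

u_2 = (-18/587, 270/587, -342/587)

Step 1: u_0 = a_0 = (3, 4, 3).
Step 2: u_1 = a_1 − (5/34)·u_0 = (121/34, -27/17, -49/34).
Step 3: u_2 = a_2 − (0)·u_0 − (170/587)·u_1 = (-18/587, 270/587, -342/587).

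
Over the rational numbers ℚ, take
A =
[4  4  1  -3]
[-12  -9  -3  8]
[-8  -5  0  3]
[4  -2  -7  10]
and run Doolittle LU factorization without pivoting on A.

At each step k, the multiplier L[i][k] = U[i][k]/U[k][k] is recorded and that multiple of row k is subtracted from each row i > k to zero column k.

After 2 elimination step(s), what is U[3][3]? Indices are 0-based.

U[3][3] = 11

Step 1: pivot at (0,0) is 4.
  row1 ← row1 − (-3)·row0  ⇒  L[1][0]=-3, U row1=(0, 3, 0, -1)
  row2 ← row2 − (-2)·row0  ⇒  L[2][0]=-2, U row2=(0, 3, 2, -3)
  row3 ← row3 − (1)·row0  ⇒  L[3][0]=1, U row3=(0, -6, -8, 13)
Step 2: pivot at (1,1) is 3.
  row2 ← row2 − (1)·row1  ⇒  L[2][1]=1, U row2=(0, 0, 2, -2)
  row3 ← row3 − (-2)·row1  ⇒  L[3][1]=-2, U row3=(0, 0, -8, 11)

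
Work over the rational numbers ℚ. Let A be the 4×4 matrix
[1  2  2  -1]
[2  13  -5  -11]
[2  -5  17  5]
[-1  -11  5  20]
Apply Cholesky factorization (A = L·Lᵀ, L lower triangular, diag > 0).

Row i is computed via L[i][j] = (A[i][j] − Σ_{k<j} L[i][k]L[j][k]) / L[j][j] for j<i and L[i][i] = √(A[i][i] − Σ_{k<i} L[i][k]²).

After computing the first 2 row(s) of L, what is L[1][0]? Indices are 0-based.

Step 1: L[0][0] = √(1) = 1.
  L[1][0] = (2) / L[0][0] = 2.
Step 2: L[1][1] = √(9) = 3.

L[1][0] = 2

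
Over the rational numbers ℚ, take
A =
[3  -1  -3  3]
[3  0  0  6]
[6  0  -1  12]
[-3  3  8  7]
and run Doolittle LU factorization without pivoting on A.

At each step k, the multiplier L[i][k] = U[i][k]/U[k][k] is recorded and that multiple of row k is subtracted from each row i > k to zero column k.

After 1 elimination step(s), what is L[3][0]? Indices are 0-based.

L[3][0] = -1

[col 0] pivot 3
  R1 -= 1*R0 → (0, 1, 3, 3)  (L[1][0] := 1)
  R2 -= 2*R0 → (0, 2, 5, 6)  (L[2][0] := 2)
  R3 -= -1*R0 → (0, 2, 5, 10)  (L[3][0] := -1)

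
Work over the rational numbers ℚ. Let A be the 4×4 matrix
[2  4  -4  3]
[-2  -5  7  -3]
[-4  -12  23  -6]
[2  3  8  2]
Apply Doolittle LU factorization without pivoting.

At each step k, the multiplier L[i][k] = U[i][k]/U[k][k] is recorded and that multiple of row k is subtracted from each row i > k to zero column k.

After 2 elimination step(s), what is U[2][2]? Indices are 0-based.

U[2][2] = 3

Step 1: pivot at (0,0) is 2.
  row1 ← row1 − (-1)·row0  ⇒  L[1][0]=-1, U row1=(0, -1, 3, 0)
  row2 ← row2 − (-2)·row0  ⇒  L[2][0]=-2, U row2=(0, -4, 15, 0)
  row3 ← row3 − (1)·row0  ⇒  L[3][0]=1, U row3=(0, -1, 12, -1)
Step 2: pivot at (1,1) is -1.
  row2 ← row2 − (4)·row1  ⇒  L[2][1]=4, U row2=(0, 0, 3, 0)
  row3 ← row3 − (1)·row1  ⇒  L[3][1]=1, U row3=(0, 0, 9, -1)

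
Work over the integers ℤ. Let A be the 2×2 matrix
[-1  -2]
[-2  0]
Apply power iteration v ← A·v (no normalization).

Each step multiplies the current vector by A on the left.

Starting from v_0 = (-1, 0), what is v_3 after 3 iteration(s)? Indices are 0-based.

v_3 = (9, 10)

v_0 = (-1, 0).
v_1 = A·v_0 = (1, 2).
v_2 = A·v_1 = (-5, -2).
v_3 = A·v_2 = (9, 10).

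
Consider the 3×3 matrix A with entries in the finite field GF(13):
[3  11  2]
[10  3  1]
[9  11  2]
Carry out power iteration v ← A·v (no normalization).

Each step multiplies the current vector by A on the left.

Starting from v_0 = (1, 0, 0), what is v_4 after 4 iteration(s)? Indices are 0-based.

v_0 = (1, 0, 0).
v_1 = A·v_0 = (3, 10, 9).
v_2 = A·v_1 = (7, 4, 12).
v_3 = A·v_2 = (11, 3, 1).
v_4 = A·v_3 = (3, 3, 4).

v_4 = (3, 3, 4)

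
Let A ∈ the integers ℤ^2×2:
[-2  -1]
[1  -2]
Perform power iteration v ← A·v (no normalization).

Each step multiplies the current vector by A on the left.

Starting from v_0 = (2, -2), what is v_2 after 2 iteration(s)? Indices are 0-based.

v_2 = (-2, -14)

v_0 = (2, -2).
v_1 = A·v_0 = (-2, 6).
v_2 = A·v_1 = (-2, -14).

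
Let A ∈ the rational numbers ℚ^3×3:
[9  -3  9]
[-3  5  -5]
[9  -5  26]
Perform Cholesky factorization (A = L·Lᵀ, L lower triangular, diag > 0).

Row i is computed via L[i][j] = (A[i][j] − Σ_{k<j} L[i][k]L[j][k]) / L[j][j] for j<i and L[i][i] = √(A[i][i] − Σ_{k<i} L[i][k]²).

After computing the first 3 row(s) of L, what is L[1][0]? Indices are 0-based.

Step 1: L[0][0] = √(9) = 3.
  L[1][0] = (-3) / L[0][0] = -1.
Step 2: L[1][1] = √(4) = 2.
  L[2][0] = (9) / L[0][0] = 3.
  L[2][1] = (-2) / L[1][1] = -1.
Step 3: L[2][2] = √(16) = 4.

L[1][0] = -1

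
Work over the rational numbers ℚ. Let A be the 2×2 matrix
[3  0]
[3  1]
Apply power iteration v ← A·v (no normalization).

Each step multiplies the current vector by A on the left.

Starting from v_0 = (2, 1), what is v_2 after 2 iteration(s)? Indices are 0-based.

v_2 = (18, 25)

v_0 = (2, 1).
v_1 = A·v_0 = (6, 7).
v_2 = A·v_1 = (18, 25).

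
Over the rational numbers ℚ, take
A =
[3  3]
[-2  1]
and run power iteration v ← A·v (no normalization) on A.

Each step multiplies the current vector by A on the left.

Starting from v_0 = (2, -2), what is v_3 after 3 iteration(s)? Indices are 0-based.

v_3 = (-72, 30)

v_0 = (2, -2).
v_1 = A·v_0 = (0, -6).
v_2 = A·v_1 = (-18, -6).
v_3 = A·v_2 = (-72, 30).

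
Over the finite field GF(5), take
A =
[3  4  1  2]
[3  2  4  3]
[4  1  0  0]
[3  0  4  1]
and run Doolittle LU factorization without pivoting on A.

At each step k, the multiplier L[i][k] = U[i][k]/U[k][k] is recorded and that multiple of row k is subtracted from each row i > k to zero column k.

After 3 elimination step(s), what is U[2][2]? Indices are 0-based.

k=0: U[0][0]=3
  eliminate (1,0): mult=1, new row 1: (0, 3, 3, 1); set L[1][0]=1
  eliminate (2,0): mult=3, new row 2: (0, 4, 2, 4); set L[2][0]=3
  eliminate (3,0): mult=1, new row 3: (0, 1, 3, 4); set L[3][0]=1
k=1: U[1][1]=3
  eliminate (2,1): mult=3, new row 2: (0, 0, 3, 1); set L[2][1]=3
  eliminate (3,1): mult=2, new row 3: (0, 0, 2, 2); set L[3][1]=2
k=2: U[2][2]=3
  eliminate (3,2): mult=4, new row 3: (0, 0, 0, 3); set L[3][2]=4

U[2][2] = 3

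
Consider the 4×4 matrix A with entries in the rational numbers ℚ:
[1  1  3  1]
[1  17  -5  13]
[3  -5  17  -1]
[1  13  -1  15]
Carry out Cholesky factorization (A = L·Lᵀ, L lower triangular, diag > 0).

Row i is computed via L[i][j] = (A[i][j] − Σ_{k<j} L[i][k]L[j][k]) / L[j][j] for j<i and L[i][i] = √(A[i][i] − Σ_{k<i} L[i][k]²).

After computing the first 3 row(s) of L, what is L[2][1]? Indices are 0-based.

L[2][1] = -2

Step 1: L[0][0] = √(1) = 1.
  L[1][0] = (1) / L[0][0] = 1.
Step 2: L[1][1] = √(16) = 4.
  L[2][0] = (3) / L[0][0] = 3.
  L[2][1] = (-8) / L[1][1] = -2.
Step 3: L[2][2] = √(4) = 2.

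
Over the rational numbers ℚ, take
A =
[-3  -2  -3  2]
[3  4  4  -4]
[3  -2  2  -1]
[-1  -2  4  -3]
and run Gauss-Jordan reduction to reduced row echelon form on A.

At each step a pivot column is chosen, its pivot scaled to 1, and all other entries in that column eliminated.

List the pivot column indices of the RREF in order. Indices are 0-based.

step 1: normalize row 0 (÷-3) = (1, 2/3, 1, -2/3)
  row 1: subtract 3×row0 = (0, 2, 1, -2)
  row 2: subtract 3×row0 = (0, -4, -1, 1)
  row 3: subtract -1×row0 = (0, -4/3, 5, -11/3)
step 2: normalize row 1 (÷2) = (0, 1, 1/2, -1)
  row 0: subtract 2/3×row1 = (1, 0, 2/3, 0)
  row 2: subtract -4×row1 = (0, 0, 1, -3)
  row 3: subtract -4/3×row1 = (0, 0, 17/3, -5)
step 3: normalize row 2 (÷1) = (0, 0, 1, -3)
  row 0: subtract 2/3×row2 = (1, 0, 0, 2)
  row 1: subtract 1/2×row2 = (0, 1, 0, 1/2)
  row 3: subtract 17/3×row2 = (0, 0, 0, 12)
step 4: normalize row 3 (÷12) = (0, 0, 0, 1)
  row 0: subtract 2×row3 = (1, 0, 0, 0)
  row 1: subtract 1/2×row3 = (0, 1, 0, 0)
  row 2: subtract -3×row3 = (0, 0, 1, 0)

pivot columns: 0, 1, 2, 3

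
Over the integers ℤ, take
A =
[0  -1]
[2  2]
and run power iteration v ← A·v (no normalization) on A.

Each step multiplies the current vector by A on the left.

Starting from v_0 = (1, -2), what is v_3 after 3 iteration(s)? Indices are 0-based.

v_0 = (1, -2).
v_1 = A·v_0 = (2, -2).
v_2 = A·v_1 = (2, 0).
v_3 = A·v_2 = (0, 4).

v_3 = (0, 4)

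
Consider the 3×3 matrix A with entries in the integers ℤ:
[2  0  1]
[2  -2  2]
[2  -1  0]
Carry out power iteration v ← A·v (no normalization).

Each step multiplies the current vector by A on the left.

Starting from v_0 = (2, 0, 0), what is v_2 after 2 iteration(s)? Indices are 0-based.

v_2 = (12, 8, 4)

v_0 = (2, 0, 0).
v_1 = A·v_0 = (4, 4, 4).
v_2 = A·v_1 = (12, 8, 4).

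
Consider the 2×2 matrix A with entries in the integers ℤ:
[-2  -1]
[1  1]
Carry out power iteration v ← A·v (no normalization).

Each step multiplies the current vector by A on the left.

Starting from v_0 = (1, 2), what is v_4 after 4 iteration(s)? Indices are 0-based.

v_0 = (1, 2).
v_1 = A·v_0 = (-4, 3).
v_2 = A·v_1 = (5, -1).
v_3 = A·v_2 = (-9, 4).
v_4 = A·v_3 = (14, -5).

v_4 = (14, -5)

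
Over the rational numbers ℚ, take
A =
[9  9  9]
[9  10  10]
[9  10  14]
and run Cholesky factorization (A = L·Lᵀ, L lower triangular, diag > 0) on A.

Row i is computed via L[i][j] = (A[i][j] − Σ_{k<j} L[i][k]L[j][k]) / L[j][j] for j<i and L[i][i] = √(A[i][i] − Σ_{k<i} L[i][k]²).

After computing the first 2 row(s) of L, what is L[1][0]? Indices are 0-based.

L[1][0] = 3

Step 1: L[0][0] = √(9) = 3.
  L[1][0] = (9) / L[0][0] = 3.
Step 2: L[1][1] = √(1) = 1.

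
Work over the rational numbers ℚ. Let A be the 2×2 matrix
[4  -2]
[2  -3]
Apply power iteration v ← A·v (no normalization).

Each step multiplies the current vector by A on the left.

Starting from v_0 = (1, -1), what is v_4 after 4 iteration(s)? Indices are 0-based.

v_4 = (174, 13)

v_0 = (1, -1).
v_1 = A·v_0 = (6, 5).
v_2 = A·v_1 = (14, -3).
v_3 = A·v_2 = (62, 37).
v_4 = A·v_3 = (174, 13).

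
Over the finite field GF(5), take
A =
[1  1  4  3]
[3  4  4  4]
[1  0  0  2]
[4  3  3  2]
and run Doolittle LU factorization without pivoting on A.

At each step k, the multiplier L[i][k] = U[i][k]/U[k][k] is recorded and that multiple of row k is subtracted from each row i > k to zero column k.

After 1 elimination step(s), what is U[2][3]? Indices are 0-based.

U[2][3] = 4

[col 0] pivot 1
  R1 -= 3*R0 → (0, 1, 2, 0)  (L[1][0] := 3)
  R2 -= 1*R0 → (0, 4, 1, 4)  (L[2][0] := 1)
  R3 -= 4*R0 → (0, 4, 2, 0)  (L[3][0] := 4)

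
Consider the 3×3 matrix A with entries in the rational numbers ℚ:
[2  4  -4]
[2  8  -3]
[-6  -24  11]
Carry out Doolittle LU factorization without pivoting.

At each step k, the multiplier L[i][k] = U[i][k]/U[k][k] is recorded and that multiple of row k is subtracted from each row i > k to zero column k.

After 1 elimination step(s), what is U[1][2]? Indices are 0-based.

[col 0] pivot 2
  R1 -= 1*R0 → (0, 4, 1)  (L[1][0] := 1)
  R2 -= -3*R0 → (0, -12, -1)  (L[2][0] := -3)

U[1][2] = 1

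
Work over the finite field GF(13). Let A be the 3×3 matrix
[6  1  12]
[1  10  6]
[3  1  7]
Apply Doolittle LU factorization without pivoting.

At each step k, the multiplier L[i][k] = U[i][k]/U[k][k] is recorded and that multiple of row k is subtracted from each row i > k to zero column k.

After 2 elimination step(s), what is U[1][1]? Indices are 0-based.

U[1][1] = 12

[col 0] pivot 6
  R1 -= 11*R0 → (0, 12, 4)  (L[1][0] := 11)
  R2 -= 7*R0 → (0, 7, 1)  (L[2][0] := 7)
[col 1] pivot 12
  R2 -= 6*R1 → (0, 0, 3)  (L[2][1] := 6)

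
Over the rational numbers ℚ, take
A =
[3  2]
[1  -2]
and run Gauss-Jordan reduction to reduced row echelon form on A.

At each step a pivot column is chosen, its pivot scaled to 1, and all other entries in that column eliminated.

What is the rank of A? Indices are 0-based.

pivot(0,0)=3: scale R0 → (1, 2/3)
  clear (1,0): R1 −= (1)R0 → (0, -8/3)
pivot(1,1)=-8/3: scale R1 → (0, 1)
  clear (0,1): R0 −= (2/3)R1 → (1, 0)

rank = 2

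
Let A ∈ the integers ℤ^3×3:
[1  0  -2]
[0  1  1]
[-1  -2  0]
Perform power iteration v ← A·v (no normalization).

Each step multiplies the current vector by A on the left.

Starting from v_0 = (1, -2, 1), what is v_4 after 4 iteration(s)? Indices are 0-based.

v_4 = (-19, 8, 3)

v_0 = (1, -2, 1).
v_1 = A·v_0 = (-1, -1, 3).
v_2 = A·v_1 = (-7, 2, 3).
v_3 = A·v_2 = (-13, 5, 3).
v_4 = A·v_3 = (-19, 8, 3).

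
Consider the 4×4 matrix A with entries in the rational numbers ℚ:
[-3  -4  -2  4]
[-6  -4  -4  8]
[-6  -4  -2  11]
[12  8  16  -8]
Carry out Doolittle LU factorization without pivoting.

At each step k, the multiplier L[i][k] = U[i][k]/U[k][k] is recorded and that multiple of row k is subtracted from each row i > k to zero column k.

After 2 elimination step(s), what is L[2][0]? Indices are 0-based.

L[2][0] = 2

[col 0] pivot -3
  R1 -= 2*R0 → (0, 4, 0, 0)  (L[1][0] := 2)
  R2 -= 2*R0 → (0, 4, 2, 3)  (L[2][0] := 2)
  R3 -= -4*R0 → (0, -8, 8, 8)  (L[3][0] := -4)
[col 1] pivot 4
  R2 -= 1*R1 → (0, 0, 2, 3)  (L[2][1] := 1)
  R3 -= -2*R1 → (0, 0, 8, 8)  (L[3][1] := -2)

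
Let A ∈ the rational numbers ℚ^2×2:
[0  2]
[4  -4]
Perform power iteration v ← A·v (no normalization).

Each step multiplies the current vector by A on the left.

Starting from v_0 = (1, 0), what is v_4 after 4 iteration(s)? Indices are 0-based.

v_4 = (192, -512)

v_0 = (1, 0).
v_1 = A·v_0 = (0, 4).
v_2 = A·v_1 = (8, -16).
v_3 = A·v_2 = (-32, 96).
v_4 = A·v_3 = (192, -512).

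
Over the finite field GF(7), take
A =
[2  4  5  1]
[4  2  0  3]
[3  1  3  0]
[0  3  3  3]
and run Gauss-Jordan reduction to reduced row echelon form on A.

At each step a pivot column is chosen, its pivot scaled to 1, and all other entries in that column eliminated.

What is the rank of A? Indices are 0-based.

rank = 3

[1] R0 /= 2  ⇒  (1, 2, 6, 4)
     R1 -= 4·R0  ⇒  (0, 1, 4, 1)
     R2 -= 3·R0  ⇒  (0, 2, 6, 2)
[2] R1 /= 1  ⇒  (0, 1, 4, 1)
     R0 -= 2·R1  ⇒  (1, 0, 5, 2)
     R2 -= 2·R1  ⇒  (0, 0, 5, 0)
     R3 -= 3·R1  ⇒  (0, 0, 5, 0)
[3] R2 /= 5  ⇒  (0, 0, 1, 0)
     R0 -= 5·R2  ⇒  (1, 0, 0, 2)
     R1 -= 4·R2  ⇒  (0, 1, 0, 1)
     R3 -= 5·R2  ⇒  (0, 0, 0, 0)
column 3 empty below row 3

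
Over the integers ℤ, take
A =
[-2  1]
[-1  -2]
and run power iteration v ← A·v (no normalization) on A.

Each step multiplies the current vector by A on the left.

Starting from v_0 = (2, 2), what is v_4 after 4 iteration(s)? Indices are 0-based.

v_4 = (-62, 34)

v_0 = (2, 2).
v_1 = A·v_0 = (-2, -6).
v_2 = A·v_1 = (-2, 14).
v_3 = A·v_2 = (18, -26).
v_4 = A·v_3 = (-62, 34).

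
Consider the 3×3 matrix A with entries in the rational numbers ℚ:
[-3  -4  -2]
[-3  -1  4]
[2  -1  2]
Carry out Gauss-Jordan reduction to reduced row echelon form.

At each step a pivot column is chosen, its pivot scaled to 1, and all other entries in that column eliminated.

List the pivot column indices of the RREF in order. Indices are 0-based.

step 1: normalize row 0 (÷-3) = (1, 4/3, 2/3)
  row 1: subtract -3×row0 = (0, 3, 6)
  row 2: subtract 2×row0 = (0, -11/3, 2/3)
step 2: normalize row 1 (÷3) = (0, 1, 2)
  row 0: subtract 4/3×row1 = (1, 0, -2)
  row 2: subtract -11/3×row1 = (0, 0, 8)
step 3: normalize row 2 (÷8) = (0, 0, 1)
  row 0: subtract -2×row2 = (1, 0, 0)
  row 1: subtract 2×row2 = (0, 1, 0)

pivot columns: 0, 1, 2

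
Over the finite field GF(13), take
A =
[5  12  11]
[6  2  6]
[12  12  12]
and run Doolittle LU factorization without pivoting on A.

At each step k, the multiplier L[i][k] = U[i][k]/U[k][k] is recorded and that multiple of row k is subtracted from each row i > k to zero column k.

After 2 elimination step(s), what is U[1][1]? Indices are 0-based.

U[1][1] = 11

[col 0] pivot 5
  R1 -= 9*R0 → (0, 11, 11)  (L[1][0] := 9)
  R2 -= 5*R0 → (0, 4, 9)  (L[2][0] := 5)
[col 1] pivot 11
  R2 -= 11*R1 → (0, 0, 5)  (L[2][1] := 11)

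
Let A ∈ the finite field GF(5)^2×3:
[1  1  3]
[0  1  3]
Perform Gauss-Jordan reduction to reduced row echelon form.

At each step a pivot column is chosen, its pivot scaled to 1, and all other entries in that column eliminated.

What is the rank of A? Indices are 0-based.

pivot(0,0)=1: scale R0 → (1, 1, 3)
pivot(1,1)=1: scale R1 → (0, 1, 3)
  clear (0,1): R0 −= (1)R1 → (1, 0, 0)

rank = 2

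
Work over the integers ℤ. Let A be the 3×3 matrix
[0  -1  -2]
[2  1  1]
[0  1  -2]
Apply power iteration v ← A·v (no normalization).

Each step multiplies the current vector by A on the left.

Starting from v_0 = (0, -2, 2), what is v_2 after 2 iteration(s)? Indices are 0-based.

v_0 = (0, -2, 2).
v_1 = A·v_0 = (-2, 0, -6).
v_2 = A·v_1 = (12, -10, 12).

v_2 = (12, -10, 12)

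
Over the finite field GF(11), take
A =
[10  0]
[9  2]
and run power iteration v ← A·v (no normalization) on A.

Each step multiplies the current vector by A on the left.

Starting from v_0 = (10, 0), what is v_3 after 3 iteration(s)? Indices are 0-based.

v_0 = (10, 0).
v_1 = A·v_0 = (1, 2).
v_2 = A·v_1 = (10, 2).
v_3 = A·v_2 = (1, 6).

v_3 = (1, 6)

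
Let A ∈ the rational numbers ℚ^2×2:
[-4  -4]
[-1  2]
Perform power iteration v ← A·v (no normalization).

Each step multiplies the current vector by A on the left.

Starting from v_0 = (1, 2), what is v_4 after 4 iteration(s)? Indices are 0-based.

v_4 = (864, 216)

v_0 = (1, 2).
v_1 = A·v_0 = (-12, 3).
v_2 = A·v_1 = (36, 18).
v_3 = A·v_2 = (-216, 0).
v_4 = A·v_3 = (864, 216).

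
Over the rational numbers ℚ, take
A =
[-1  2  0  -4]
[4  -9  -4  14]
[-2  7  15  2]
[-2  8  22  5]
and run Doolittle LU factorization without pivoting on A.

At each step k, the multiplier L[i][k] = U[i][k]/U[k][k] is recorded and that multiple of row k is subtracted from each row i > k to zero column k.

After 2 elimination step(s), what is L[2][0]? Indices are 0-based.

L[2][0] = 2

k=0: U[0][0]=-1
  eliminate (1,0): mult=-4, new row 1: (0, -1, -4, -2); set L[1][0]=-4
  eliminate (2,0): mult=2, new row 2: (0, 3, 15, 10); set L[2][0]=2
  eliminate (3,0): mult=2, new row 3: (0, 4, 22, 13); set L[3][0]=2
k=1: U[1][1]=-1
  eliminate (2,1): mult=-3, new row 2: (0, 0, 3, 4); set L[2][1]=-3
  eliminate (3,1): mult=-4, new row 3: (0, 0, 6, 5); set L[3][1]=-4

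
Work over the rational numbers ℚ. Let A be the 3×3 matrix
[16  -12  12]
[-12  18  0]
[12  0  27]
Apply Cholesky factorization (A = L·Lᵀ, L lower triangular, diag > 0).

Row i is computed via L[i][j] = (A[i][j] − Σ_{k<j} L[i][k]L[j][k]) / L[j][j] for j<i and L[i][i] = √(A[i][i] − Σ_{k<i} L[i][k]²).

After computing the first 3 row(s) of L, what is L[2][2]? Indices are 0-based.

L[2][2] = 3

Step 1: L[0][0] = √(16) = 4.
  L[1][0] = (-12) / L[0][0] = -3.
Step 2: L[1][1] = √(9) = 3.
  L[2][0] = (12) / L[0][0] = 3.
  L[2][1] = (9) / L[1][1] = 3.
Step 3: L[2][2] = √(9) = 3.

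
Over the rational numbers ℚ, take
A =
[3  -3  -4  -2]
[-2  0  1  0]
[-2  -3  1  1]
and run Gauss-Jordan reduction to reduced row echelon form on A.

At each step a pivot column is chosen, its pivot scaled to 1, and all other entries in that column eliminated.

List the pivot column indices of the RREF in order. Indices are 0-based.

pivot columns: 0, 1, 2

[1] R0 /= 3  ⇒  (1, -1, -4/3, -2/3)
     R1 -= -2·R0  ⇒  (0, -2, -5/3, -4/3)
     R2 -= -2·R0  ⇒  (0, -5, -5/3, -1/3)
[2] R1 /= -2  ⇒  (0, 1, 5/6, 2/3)
     R0 -= -1·R1  ⇒  (1, 0, -1/2, 0)
     R2 -= -5·R1  ⇒  (0, 0, 5/2, 3)
[3] R2 /= 5/2  ⇒  (0, 0, 1, 6/5)
     R0 -= -1/2·R2  ⇒  (1, 0, 0, 3/5)
     R1 -= 5/6·R2  ⇒  (0, 1, 0, -1/3)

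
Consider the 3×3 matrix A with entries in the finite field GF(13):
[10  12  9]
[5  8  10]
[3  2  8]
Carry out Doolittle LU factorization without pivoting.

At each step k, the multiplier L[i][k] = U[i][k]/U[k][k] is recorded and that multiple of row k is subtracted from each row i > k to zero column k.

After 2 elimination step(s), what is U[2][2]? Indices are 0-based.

U[2][2] = 11

k=0: U[0][0]=10
  eliminate (1,0): mult=7, new row 1: (0, 2, 12); set L[1][0]=7
  eliminate (2,0): mult=12, new row 2: (0, 1, 4); set L[2][0]=12
k=1: U[1][1]=2
  eliminate (2,1): mult=7, new row 2: (0, 0, 11); set L[2][1]=7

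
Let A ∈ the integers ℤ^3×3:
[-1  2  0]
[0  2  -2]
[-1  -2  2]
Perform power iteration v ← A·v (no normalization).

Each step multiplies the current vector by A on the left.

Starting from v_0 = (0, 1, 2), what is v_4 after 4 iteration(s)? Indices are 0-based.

v_0 = (0, 1, 2).
v_1 = A·v_0 = (2, -2, 2).
v_2 = A·v_1 = (-6, -8, 6).
v_3 = A·v_2 = (-10, -28, 34).
v_4 = A·v_3 = (-46, -124, 134).

v_4 = (-46, -124, 134)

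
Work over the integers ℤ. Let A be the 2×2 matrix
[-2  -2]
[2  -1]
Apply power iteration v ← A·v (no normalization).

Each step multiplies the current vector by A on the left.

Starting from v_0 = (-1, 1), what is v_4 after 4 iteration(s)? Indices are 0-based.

v_0 = (-1, 1).
v_1 = A·v_0 = (0, -3).
v_2 = A·v_1 = (6, 3).
v_3 = A·v_2 = (-18, 9).
v_4 = A·v_3 = (18, -45).

v_4 = (18, -45)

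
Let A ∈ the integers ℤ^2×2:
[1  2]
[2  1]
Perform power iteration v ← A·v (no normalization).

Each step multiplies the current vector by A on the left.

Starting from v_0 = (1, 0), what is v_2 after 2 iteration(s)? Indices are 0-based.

v_0 = (1, 0).
v_1 = A·v_0 = (1, 2).
v_2 = A·v_1 = (5, 4).

v_2 = (5, 4)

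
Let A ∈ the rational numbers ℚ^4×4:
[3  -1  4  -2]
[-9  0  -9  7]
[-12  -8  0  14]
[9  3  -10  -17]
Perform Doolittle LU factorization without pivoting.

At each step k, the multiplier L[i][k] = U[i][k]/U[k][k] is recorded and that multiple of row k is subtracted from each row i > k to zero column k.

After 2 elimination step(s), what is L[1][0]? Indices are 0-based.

Step 1: pivot at (0,0) is 3.
  row1 ← row1 − (-3)·row0  ⇒  L[1][0]=-3, U row1=(0, -3, 3, 1)
  row2 ← row2 − (-4)·row0  ⇒  L[2][0]=-4, U row2=(0, -12, 16, 6)
  row3 ← row3 − (3)·row0  ⇒  L[3][0]=3, U row3=(0, 6, -22, -11)
Step 2: pivot at (1,1) is -3.
  row2 ← row2 − (4)·row1  ⇒  L[2][1]=4, U row2=(0, 0, 4, 2)
  row3 ← row3 − (-2)·row1  ⇒  L[3][1]=-2, U row3=(0, 0, -16, -9)

L[1][0] = -3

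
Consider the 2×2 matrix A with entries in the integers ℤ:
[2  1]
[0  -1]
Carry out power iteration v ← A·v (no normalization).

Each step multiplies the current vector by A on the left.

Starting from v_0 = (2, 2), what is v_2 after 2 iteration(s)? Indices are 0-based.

v_2 = (10, 2)

v_0 = (2, 2).
v_1 = A·v_0 = (6, -2).
v_2 = A·v_1 = (10, 2).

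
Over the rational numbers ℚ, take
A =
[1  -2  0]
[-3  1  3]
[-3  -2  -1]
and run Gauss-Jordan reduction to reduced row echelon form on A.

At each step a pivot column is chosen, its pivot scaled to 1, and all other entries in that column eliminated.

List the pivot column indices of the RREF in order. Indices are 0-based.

pivot columns: 0, 1, 2

pivot(0,0)=1: scale R0 → (1, -2, 0)
  clear (1,0): R1 −= (-3)R0 → (0, -5, 3)
  clear (2,0): R2 −= (-3)R0 → (0, -8, -1)
pivot(1,1)=-5: scale R1 → (0, 1, -3/5)
  clear (0,1): R0 −= (-2)R1 → (1, 0, -6/5)
  clear (2,1): R2 −= (-8)R1 → (0, 0, -29/5)
pivot(2,2)=-29/5: scale R2 → (0, 0, 1)
  clear (0,2): R0 −= (-6/5)R2 → (1, 0, 0)
  clear (1,2): R1 −= (-3/5)R2 → (0, 1, 0)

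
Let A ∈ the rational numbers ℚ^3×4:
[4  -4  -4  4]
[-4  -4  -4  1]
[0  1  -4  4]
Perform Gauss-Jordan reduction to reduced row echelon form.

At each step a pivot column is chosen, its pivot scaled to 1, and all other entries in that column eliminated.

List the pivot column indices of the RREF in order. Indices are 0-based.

step 1: normalize row 0 (÷4) = (1, -1, -1, 1)
  row 1: subtract -4×row0 = (0, -8, -8, 5)
step 2: normalize row 1 (÷-8) = (0, 1, 1, -5/8)
  row 0: subtract -1×row1 = (1, 0, 0, 3/8)
  row 2: subtract 1×row1 = (0, 0, -5, 37/8)
step 3: normalize row 2 (÷-5) = (0, 0, 1, -37/40)
  row 1: subtract 1×row2 = (0, 1, 0, 3/10)

pivot columns: 0, 1, 2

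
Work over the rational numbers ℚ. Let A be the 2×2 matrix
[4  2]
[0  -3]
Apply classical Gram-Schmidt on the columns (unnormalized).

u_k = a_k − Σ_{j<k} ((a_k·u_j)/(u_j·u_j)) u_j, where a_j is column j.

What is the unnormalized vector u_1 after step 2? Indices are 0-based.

u_1 = (0, -3)

Step 1: u_0 = a_0 = (4, 0).
Step 2: u_1 = a_1 − (1/2)·u_0 = (0, -3).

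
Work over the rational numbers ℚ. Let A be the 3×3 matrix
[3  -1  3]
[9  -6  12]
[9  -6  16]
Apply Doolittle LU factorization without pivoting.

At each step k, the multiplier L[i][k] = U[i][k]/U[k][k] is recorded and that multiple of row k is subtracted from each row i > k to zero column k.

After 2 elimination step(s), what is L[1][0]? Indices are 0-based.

L[1][0] = 3

Step 1: pivot at (0,0) is 3.
  row1 ← row1 − (3)·row0  ⇒  L[1][0]=3, U row1=(0, -3, 3)
  row2 ← row2 − (3)·row0  ⇒  L[2][0]=3, U row2=(0, -3, 7)
Step 2: pivot at (1,1) is -3.
  row2 ← row2 − (1)·row1  ⇒  L[2][1]=1, U row2=(0, 0, 4)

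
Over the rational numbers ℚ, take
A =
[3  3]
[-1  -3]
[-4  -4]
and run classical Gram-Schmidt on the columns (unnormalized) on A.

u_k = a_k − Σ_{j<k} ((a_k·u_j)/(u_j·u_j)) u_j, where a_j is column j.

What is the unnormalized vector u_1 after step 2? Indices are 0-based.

Step 1: u_0 = a_0 = (3, -1, -4).
Step 2: u_1 = a_1 − (14/13)·u_0 = (-3/13, -25/13, 4/13).

u_1 = (-3/13, -25/13, 4/13)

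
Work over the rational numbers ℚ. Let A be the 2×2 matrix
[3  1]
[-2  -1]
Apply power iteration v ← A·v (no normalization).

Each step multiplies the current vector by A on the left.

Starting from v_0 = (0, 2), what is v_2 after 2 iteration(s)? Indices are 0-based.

v_0 = (0, 2).
v_1 = A·v_0 = (2, -2).
v_2 = A·v_1 = (4, -2).

v_2 = (4, -2)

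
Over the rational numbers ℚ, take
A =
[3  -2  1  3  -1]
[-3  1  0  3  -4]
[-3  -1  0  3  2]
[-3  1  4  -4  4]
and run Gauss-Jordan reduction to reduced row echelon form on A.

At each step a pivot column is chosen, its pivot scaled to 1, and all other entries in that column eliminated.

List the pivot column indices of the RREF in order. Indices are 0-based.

pivot columns: 0, 1, 2, 3

[1] R0 /= 3  ⇒  (1, -2/3, 1/3, 1, -1/3)
     R1 -= -3·R0  ⇒  (0, -1, 1, 6, -5)
     R2 -= -3·R0  ⇒  (0, -3, 1, 6, 1)
     R3 -= -3·R0  ⇒  (0, -1, 5, -1, 3)
[2] R1 /= -1  ⇒  (0, 1, -1, -6, 5)
     R0 -= -2/3·R1  ⇒  (1, 0, -1/3, -3, 3)
     R2 -= -3·R1  ⇒  (0, 0, -2, -12, 16)
     R3 -= -1·R1  ⇒  (0, 0, 4, -7, 8)
[3] R2 /= -2  ⇒  (0, 0, 1, 6, -8)
     R0 -= -1/3·R2  ⇒  (1, 0, 0, -1, 1/3)
     R1 -= -1·R2  ⇒  (0, 1, 0, 0, -3)
     R3 -= 4·R2  ⇒  (0, 0, 0, -31, 40)
[4] R3 /= -31  ⇒  (0, 0, 0, 1, -40/31)
     R0 -= -1·R3  ⇒  (1, 0, 0, 0, -89/93)
     R2 -= 6·R3  ⇒  (0, 0, 1, 0, -8/31)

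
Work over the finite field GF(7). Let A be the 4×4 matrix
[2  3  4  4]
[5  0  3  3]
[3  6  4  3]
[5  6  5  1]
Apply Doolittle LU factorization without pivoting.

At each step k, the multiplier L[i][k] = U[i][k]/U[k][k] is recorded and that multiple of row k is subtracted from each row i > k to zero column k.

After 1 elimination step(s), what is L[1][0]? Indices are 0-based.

k=0: U[0][0]=2
  eliminate (1,0): mult=6, new row 1: (0, 3, 0, 0); set L[1][0]=6
  eliminate (2,0): mult=5, new row 2: (0, 5, 5, 4); set L[2][0]=5
  eliminate (3,0): mult=6, new row 3: (0, 2, 2, 5); set L[3][0]=6

L[1][0] = 6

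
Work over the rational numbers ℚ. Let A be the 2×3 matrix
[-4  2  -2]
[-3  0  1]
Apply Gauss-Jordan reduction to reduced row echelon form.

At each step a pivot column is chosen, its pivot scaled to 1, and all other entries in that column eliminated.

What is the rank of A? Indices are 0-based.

rank = 2

pivot(0,0)=-4: scale R0 → (1, -1/2, 1/2)
  clear (1,0): R1 −= (-3)R0 → (0, -3/2, 5/2)
pivot(1,1)=-3/2: scale R1 → (0, 1, -5/3)
  clear (0,1): R0 −= (-1/2)R1 → (1, 0, -1/3)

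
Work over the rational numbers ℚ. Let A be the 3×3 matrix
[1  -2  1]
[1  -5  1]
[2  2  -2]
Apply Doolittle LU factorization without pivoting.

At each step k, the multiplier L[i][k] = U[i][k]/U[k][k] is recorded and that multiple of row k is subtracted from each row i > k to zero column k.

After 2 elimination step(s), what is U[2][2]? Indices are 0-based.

[col 0] pivot 1
  R1 -= 1*R0 → (0, -3, 0)  (L[1][0] := 1)
  R2 -= 2*R0 → (0, 6, -4)  (L[2][0] := 2)
[col 1] pivot -3
  R2 -= -2*R1 → (0, 0, -4)  (L[2][1] := -2)

U[2][2] = -4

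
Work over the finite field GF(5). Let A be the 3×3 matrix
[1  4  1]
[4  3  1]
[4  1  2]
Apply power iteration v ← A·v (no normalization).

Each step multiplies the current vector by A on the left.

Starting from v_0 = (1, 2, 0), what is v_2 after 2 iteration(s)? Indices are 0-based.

v_0 = (1, 2, 0).
v_1 = A·v_0 = (4, 0, 1).
v_2 = A·v_1 = (0, 2, 3).

v_2 = (0, 2, 3)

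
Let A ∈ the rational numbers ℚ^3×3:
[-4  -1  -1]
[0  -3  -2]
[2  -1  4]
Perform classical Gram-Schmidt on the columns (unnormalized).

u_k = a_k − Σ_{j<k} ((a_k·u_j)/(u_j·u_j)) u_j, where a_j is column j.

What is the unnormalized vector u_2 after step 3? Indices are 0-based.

u_2 = (3/2, -3/2, 3)

Step 1: u_0 = a_0 = (-4, 0, 2).
Step 2: u_1 = a_1 − (1/10)·u_0 = (-3/5, -3, -6/5).
Step 3: u_2 = a_2 − (3/5)·u_0 − (1/6)·u_1 = (3/2, -3/2, 3).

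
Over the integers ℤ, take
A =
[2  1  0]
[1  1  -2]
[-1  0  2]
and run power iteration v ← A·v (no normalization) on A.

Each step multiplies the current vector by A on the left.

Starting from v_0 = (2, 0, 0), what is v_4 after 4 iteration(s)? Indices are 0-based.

v_4 = (96, 118, -82)

v_0 = (2, 0, 0).
v_1 = A·v_0 = (4, 2, -2).
v_2 = A·v_1 = (10, 10, -8).
v_3 = A·v_2 = (30, 36, -26).
v_4 = A·v_3 = (96, 118, -82).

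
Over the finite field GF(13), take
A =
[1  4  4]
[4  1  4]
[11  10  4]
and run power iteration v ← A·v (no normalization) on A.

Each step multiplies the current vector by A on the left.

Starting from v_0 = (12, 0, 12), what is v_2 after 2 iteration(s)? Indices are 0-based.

v_2 = (7, 3, 0)

v_0 = (12, 0, 12).
v_1 = A·v_0 = (8, 5, 11).
v_2 = A·v_1 = (7, 3, 0).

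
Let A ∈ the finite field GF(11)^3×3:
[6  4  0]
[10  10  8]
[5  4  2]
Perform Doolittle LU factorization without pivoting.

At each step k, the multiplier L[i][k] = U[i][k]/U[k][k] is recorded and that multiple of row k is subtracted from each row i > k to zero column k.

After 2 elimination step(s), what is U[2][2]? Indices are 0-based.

Step 1: pivot at (0,0) is 6.
  row1 ← row1 − (9)·row0  ⇒  L[1][0]=9, U row1=(0, 7, 8)
  row2 ← row2 − (10)·row0  ⇒  L[2][0]=10, U row2=(0, 8, 2)
Step 2: pivot at (1,1) is 7.
  row2 ← row2 − (9)·row1  ⇒  L[2][1]=9, U row2=(0, 0, 7)

U[2][2] = 7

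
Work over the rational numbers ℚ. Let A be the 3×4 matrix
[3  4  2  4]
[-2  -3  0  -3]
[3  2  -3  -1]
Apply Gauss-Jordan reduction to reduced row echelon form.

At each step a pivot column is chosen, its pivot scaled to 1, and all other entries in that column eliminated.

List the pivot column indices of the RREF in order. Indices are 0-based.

[1] R0 /= 3  ⇒  (1, 4/3, 2/3, 4/3)
     R1 -= -2·R0  ⇒  (0, -1/3, 4/3, -1/3)
     R2 -= 3·R0  ⇒  (0, -2, -5, -5)
[2] R1 /= -1/3  ⇒  (0, 1, -4, 1)
     R0 -= 4/3·R1  ⇒  (1, 0, 6, 0)
     R2 -= -2·R1  ⇒  (0, 0, -13, -3)
[3] R2 /= -13  ⇒  (0, 0, 1, 3/13)
     R0 -= 6·R2  ⇒  (1, 0, 0, -18/13)
     R1 -= -4·R2  ⇒  (0, 1, 0, 25/13)

pivot columns: 0, 1, 2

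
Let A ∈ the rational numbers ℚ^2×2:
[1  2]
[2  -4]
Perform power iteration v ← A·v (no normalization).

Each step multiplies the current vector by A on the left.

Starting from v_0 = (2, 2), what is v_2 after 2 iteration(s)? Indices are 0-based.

v_0 = (2, 2).
v_1 = A·v_0 = (6, -4).
v_2 = A·v_1 = (-2, 28).

v_2 = (-2, 28)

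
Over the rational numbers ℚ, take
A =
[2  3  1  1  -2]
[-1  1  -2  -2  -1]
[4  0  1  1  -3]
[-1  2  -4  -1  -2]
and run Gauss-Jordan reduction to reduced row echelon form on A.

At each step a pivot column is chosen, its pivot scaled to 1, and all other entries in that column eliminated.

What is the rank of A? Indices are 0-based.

rank = 4

step 1: normalize row 0 (÷2) = (1, 3/2, 1/2, 1/2, -1)
  row 1: subtract -1×row0 = (0, 5/2, -3/2, -3/2, -2)
  row 2: subtract 4×row0 = (0, -6, -1, -1, 1)
  row 3: subtract -1×row0 = (0, 7/2, -7/2, -1/2, -3)
step 2: normalize row 1 (÷5/2) = (0, 1, -3/5, -3/5, -4/5)
  row 0: subtract 3/2×row1 = (1, 0, 7/5, 7/5, 1/5)
  row 2: subtract -6×row1 = (0, 0, -23/5, -23/5, -19/5)
  row 3: subtract 7/2×row1 = (0, 0, -7/5, 8/5, -1/5)
step 3: normalize row 2 (÷-23/5) = (0, 0, 1, 1, 19/23)
  row 0: subtract 7/5×row2 = (1, 0, 0, 0, -22/23)
  row 1: subtract -3/5×row2 = (0, 1, 0, 0, -7/23)
  row 3: subtract -7/5×row2 = (0, 0, 0, 3, 22/23)
step 4: normalize row 3 (÷3) = (0, 0, 0, 1, 22/69)
  row 2: subtract 1×row3 = (0, 0, 1, 0, 35/69)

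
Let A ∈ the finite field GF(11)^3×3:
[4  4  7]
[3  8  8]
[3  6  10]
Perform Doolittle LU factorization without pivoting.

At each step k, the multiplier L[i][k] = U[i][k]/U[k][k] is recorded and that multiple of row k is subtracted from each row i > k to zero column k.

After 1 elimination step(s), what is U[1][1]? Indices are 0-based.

[col 0] pivot 4
  R1 -= 9*R0 → (0, 5, 0)  (L[1][0] := 9)
  R2 -= 9*R0 → (0, 3, 2)  (L[2][0] := 9)

U[1][1] = 5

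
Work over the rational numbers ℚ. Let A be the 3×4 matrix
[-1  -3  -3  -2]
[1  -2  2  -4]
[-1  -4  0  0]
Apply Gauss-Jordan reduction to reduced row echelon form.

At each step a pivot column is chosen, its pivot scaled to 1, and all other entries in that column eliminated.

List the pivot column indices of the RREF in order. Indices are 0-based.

pivot columns: 0, 1, 2

step 1: normalize row 0 (÷-1) = (1, 3, 3, 2)
  row 1: subtract 1×row0 = (0, -5, -1, -6)
  row 2: subtract -1×row0 = (0, -1, 3, 2)
step 2: normalize row 1 (÷-5) = (0, 1, 1/5, 6/5)
  row 0: subtract 3×row1 = (1, 0, 12/5, -8/5)
  row 2: subtract -1×row1 = (0, 0, 16/5, 16/5)
step 3: normalize row 2 (÷16/5) = (0, 0, 1, 1)
  row 0: subtract 12/5×row2 = (1, 0, 0, -4)
  row 1: subtract 1/5×row2 = (0, 1, 0, 1)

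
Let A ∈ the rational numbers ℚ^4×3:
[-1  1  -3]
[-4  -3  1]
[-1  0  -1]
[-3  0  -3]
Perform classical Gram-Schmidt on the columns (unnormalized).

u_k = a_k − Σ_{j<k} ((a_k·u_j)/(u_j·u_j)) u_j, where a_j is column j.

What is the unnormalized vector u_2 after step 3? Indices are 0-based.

Step 1: u_0 = a_0 = (-1, -4, -1, -3).
Step 2: u_1 = a_1 − (11/27)·u_0 = (38/27, -37/27, 11/27, 11/9).
Step 3: u_2 = a_2 − (1/3)·u_0 − (-261/149)·u_1 = (-30/149, -10/149, 7/149, 21/149).

u_2 = (-30/149, -10/149, 7/149, 21/149)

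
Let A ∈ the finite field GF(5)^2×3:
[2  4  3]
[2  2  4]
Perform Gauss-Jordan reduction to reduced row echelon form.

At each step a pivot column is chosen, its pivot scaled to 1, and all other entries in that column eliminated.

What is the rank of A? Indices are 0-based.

step 1: normalize row 0 (÷2) = (1, 2, 4)
  row 1: subtract 2×row0 = (0, 3, 1)
step 2: normalize row 1 (÷3) = (0, 1, 2)
  row 0: subtract 2×row1 = (1, 0, 0)

rank = 2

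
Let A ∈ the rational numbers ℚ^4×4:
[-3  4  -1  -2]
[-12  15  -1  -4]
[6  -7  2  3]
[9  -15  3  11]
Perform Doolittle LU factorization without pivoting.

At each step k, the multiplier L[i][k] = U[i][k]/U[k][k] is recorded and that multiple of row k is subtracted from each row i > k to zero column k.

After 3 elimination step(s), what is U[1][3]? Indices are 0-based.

[col 0] pivot -3
  R1 -= 4*R0 → (0, -1, 3, 4)  (L[1][0] := 4)
  R2 -= -2*R0 → (0, 1, 0, -1)  (L[2][0] := -2)
  R3 -= -3*R0 → (0, -3, 0, 5)  (L[3][0] := -3)
[col 1] pivot -1
  R2 -= -1*R1 → (0, 0, 3, 3)  (L[2][1] := -1)
  R3 -= 3*R1 → (0, 0, -9, -7)  (L[3][1] := 3)
[col 2] pivot 3
  R3 -= -3*R2 → (0, 0, 0, 2)  (L[3][2] := -3)

U[1][3] = 4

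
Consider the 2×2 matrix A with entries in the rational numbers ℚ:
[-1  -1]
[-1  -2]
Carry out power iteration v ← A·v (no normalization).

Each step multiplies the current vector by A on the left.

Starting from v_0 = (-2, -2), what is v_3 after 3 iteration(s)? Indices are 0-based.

v_0 = (-2, -2).
v_1 = A·v_0 = (4, 6).
v_2 = A·v_1 = (-10, -16).
v_3 = A·v_2 = (26, 42).

v_3 = (26, 42)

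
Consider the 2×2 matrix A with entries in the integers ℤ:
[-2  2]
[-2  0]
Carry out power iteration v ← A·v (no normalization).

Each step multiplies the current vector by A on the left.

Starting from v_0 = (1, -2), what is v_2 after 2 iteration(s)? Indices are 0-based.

v_0 = (1, -2).
v_1 = A·v_0 = (-6, -2).
v_2 = A·v_1 = (8, 12).

v_2 = (8, 12)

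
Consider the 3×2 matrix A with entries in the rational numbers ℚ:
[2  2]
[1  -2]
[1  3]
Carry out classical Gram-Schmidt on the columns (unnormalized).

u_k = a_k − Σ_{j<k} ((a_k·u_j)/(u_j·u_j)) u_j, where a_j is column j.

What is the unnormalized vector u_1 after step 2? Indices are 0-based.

Step 1: u_0 = a_0 = (2, 1, 1).
Step 2: u_1 = a_1 − (5/6)·u_0 = (1/3, -17/6, 13/6).

u_1 = (1/3, -17/6, 13/6)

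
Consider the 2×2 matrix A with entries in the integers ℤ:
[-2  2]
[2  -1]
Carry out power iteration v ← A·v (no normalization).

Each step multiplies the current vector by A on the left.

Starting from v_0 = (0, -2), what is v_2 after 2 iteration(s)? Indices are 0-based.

v_2 = (12, -10)

v_0 = (0, -2).
v_1 = A·v_0 = (-4, 2).
v_2 = A·v_1 = (12, -10).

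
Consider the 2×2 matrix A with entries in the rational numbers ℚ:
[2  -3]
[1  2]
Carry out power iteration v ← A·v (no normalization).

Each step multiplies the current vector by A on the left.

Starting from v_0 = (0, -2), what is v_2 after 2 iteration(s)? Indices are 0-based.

v_2 = (24, -2)

v_0 = (0, -2).
v_1 = A·v_0 = (6, -4).
v_2 = A·v_1 = (24, -2).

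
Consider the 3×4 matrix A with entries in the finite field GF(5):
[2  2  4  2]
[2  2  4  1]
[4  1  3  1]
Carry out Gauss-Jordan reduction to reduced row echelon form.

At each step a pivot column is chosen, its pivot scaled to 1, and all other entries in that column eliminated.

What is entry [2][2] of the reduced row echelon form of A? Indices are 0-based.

pivot(0,0)=2: scale R0 → (1, 1, 2, 1)
  clear (1,0): R1 −= (2)R0 → (0, 0, 0, 4)
  clear (2,0): R2 −= (4)R0 → (0, 2, 0, 2)
pivot(1,1): swap R1↔R2
pivot(1,1)=2: scale R1 → (0, 1, 0, 1)
  clear (0,1): R0 −= (1)R1 → (1, 0, 2, 0)
col 2: no nonzero at/below row 2; advance.
pivot(2,3)=4: scale R2 → (0, 0, 0, 1)
  clear (1,3): R1 −= (1)R2 → (0, 1, 0, 0)

M[2][2] = 0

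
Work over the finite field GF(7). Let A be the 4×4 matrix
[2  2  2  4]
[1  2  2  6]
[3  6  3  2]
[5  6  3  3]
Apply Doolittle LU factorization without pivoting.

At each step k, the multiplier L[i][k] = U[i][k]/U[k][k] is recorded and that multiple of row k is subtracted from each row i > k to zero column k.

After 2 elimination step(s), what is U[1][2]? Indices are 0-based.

[col 0] pivot 2
  R1 -= 4*R0 → (0, 1, 1, 4)  (L[1][0] := 4)
  R2 -= 5*R0 → (0, 3, 0, 3)  (L[2][0] := 5)
  R3 -= 6*R0 → (0, 1, 5, 0)  (L[3][0] := 6)
[col 1] pivot 1
  R2 -= 3*R1 → (0, 0, 4, 5)  (L[2][1] := 3)
  R3 -= 1*R1 → (0, 0, 4, 3)  (L[3][1] := 1)

U[1][2] = 1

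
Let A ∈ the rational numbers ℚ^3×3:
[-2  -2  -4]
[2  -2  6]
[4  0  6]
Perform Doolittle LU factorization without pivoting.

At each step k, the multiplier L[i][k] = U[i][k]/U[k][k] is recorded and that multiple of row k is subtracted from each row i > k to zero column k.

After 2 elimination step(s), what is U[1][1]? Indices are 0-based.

U[1][1] = -4

Step 1: pivot at (0,0) is -2.
  row1 ← row1 − (-1)·row0  ⇒  L[1][0]=-1, U row1=(0, -4, 2)
  row2 ← row2 − (-2)·row0  ⇒  L[2][0]=-2, U row2=(0, -4, -2)
Step 2: pivot at (1,1) is -4.
  row2 ← row2 − (1)·row1  ⇒  L[2][1]=1, U row2=(0, 0, -4)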